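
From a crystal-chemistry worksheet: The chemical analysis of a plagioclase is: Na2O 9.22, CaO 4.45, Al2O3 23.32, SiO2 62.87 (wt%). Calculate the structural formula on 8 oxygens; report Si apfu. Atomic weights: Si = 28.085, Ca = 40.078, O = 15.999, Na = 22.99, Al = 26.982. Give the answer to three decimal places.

2.784 Si apfu

Na2O (M=61.979): mol = 0.14876; Na = 0.29752, O = 0.14876.
CaO (M=56.077): mol = 0.07936; Ca = 0.07936, O = 0.07936.
Al2O3 (M=101.961): mol = 0.22871; Al = 0.45742, O = 0.68613.
SiO2 (M=60.083): mol = 1.04639; Si = 1.04639, O = 2.09278.
ΣO = 3.00703; factor = 8/ΣO = 2.66043.
Si apfu = 1.04639 × 2.66043 = 2.784.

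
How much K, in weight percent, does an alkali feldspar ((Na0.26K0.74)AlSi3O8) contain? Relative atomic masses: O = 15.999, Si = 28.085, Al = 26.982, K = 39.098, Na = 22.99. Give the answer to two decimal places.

10.55 weight percent

Molar mass of (Na0.26K0.74)AlSi3O8: 0.26×22.99 + 0.74×39.098 + 1×26.982 + 3×28.085 + 8×15.999 = 274.139 g/mol.
Mass of K per formula unit: 0.74 × 39.098 = 28.933 g.
Weight fraction K = 28.933 / 274.139 = 0.1055.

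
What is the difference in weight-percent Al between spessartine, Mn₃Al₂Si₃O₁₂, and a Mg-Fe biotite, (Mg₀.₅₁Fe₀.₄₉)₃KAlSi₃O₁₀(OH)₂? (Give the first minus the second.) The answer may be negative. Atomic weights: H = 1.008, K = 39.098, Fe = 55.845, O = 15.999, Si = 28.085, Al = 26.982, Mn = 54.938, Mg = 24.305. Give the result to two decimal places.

Al in Mn₃Al₂Si₃O₁₂: molar mass 495.021 g/mol; 2×26.982 = 53.964 g → 10.90 wt%.
Al in (Mg₀.₅₁Fe₀.₄₉)₃KAlSi₃O₁₀(OH)₂: molar mass 463.618 g/mol; 1×26.982 = 26.982 g → 5.82 wt%.
Difference = 10.90 − 5.82 = 5.08 percentage points.

5.08 percentage points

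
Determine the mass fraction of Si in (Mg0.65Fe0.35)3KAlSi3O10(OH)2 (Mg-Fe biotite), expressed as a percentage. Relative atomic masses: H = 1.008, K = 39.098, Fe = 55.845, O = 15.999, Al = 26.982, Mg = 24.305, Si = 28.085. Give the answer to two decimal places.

Molar mass of (Mg0.65Fe0.35)3KAlSi3O10(OH)2: 1.95×24.305 + 1.05×55.845 + 1×39.098 + 1×26.982 + 3×28.085 + 12×15.999 + 2×1.008 = 450.371 g/mol.
Mass of Si per formula unit: 3 × 28.085 = 84.255 g.
Weight fraction Si = 84.255 / 450.371 = 0.1871.

18.71 weight percent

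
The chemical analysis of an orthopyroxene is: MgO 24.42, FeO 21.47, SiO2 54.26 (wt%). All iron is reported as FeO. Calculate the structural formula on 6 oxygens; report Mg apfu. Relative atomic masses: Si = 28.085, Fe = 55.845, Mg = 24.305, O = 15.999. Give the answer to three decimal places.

MgO (M=40.304): mol = 0.60590; Mg = 0.60590, O = 0.60590.
FeO (M=71.844): mol = 0.29884; Fe = 0.29884, O = 0.29884.
SiO2 (M=60.083): mol = 0.90308; Si = 0.90308, O = 1.80616.
ΣO = 2.71090; factor = 6/ΣO = 2.21329.
Mg apfu = 0.60590 × 2.21329 = 1.341.

1.341 Mg apfu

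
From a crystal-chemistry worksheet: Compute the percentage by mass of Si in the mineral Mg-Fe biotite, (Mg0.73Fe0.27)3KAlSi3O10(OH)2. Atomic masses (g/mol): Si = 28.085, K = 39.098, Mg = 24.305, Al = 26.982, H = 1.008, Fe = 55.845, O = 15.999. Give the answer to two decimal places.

M((Mg0.73Fe0.27)3KAlSi3O10(OH)2) = 442.801 g/mol.
Si contributes 3 × 28.085 = 84.255 g per mole.
84.255/442.801 = 0.1903 → 19.03%.

19.03 wt%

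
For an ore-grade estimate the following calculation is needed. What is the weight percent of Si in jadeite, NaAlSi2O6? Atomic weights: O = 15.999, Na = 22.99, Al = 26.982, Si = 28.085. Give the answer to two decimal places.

27.79 mass %

M(NaAlSi2O6) = 202.136 g/mol.
Si contributes 2 × 28.085 = 56.170 g per mole.
56.170/202.136 = 0.2779 → 27.79%.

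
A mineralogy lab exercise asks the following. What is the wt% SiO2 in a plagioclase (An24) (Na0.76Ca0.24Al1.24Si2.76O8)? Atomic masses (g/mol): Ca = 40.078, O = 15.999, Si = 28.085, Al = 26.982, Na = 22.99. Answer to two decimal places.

Formula mass = 266.055 g/mol.
2.76 Si → 2.7600 mol SiO2 per formula unit; M(SiO2) = 60.083, so SiO2 mass = 165.829 g.
165.829/266.055 × 100 = 62.33 wt%.

62.33 wt%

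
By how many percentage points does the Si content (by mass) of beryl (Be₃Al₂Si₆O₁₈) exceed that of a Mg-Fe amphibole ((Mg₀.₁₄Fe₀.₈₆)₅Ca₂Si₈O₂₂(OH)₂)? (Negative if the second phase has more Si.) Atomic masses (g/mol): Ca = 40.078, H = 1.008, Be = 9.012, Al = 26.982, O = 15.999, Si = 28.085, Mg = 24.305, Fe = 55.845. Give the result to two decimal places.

7.65 percentage points

First mineral: 168.510 g Si in 537.492 g formula = 31.35 wt% Si.
Second mineral: 224.680 g Si in 947.975 g formula = 23.70 wt% Si.
31.35% − 23.70% gives a difference of 7.65 percentage points.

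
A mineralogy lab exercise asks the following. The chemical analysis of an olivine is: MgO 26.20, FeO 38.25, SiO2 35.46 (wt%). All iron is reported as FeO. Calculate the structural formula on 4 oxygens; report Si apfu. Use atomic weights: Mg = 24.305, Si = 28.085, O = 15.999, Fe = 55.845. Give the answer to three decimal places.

0.999 Si apfu

26.20 wt% MgO ÷ 40.304 g/mol = 0.65006 mol, giving 0.65006 Mg and 0.65006 O.
38.25 wt% FeO ÷ 71.844 g/mol = 0.53240 mol, giving 0.53240 Fe and 0.53240 O.
35.46 wt% SiO2 ÷ 60.083 g/mol = 0.59018 mol, giving 0.59018 Si and 1.18036 O.
Oxygen sums to 2.36282; scaling by 4/2.36282 = 1.69289 puts the formula on 4 O.
Si: 0.59018 × 1.69289 = 0.999 atoms per formula unit.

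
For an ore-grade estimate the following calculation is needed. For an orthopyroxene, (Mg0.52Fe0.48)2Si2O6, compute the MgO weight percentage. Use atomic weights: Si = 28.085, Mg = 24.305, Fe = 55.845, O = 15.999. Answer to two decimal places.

18.14 wt%

M((Mg0.52Fe0.48)2Si2O6) = 231.052 g/mol; M(MgO) = 40.304 g/mol.
Moles MgO per formula unit = 1.04 Mg ÷ 1 = 1.0400.
MgO fraction = (1.0400 × 40.304) / 231.052 = 41.916/231.052 = 0.1814.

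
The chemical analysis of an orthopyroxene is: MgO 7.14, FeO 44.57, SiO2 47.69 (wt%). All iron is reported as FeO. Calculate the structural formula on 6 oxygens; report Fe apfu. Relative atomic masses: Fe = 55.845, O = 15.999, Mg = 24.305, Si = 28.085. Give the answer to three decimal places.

MgO (M=40.304): mol = 0.17715; Mg = 0.17715, O = 0.17715.
FeO (M=71.844): mol = 0.62037; Fe = 0.62037, O = 0.62037.
SiO2 (M=60.083): mol = 0.79374; Si = 0.79374, O = 1.58748.
ΣO = 2.38500; factor = 6/ΣO = 2.51572.
Fe apfu = 0.62037 × 2.51572 = 1.561.

1.561 Fe apfu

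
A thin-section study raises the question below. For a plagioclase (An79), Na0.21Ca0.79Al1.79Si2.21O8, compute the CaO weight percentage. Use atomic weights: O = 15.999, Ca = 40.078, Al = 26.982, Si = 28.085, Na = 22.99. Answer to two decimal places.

16.12 wt%

M(Na0.21Ca0.79Al1.79Si2.21O8) = 274.847 g/mol; M(CaO) = 56.077 g/mol.
Moles CaO per formula unit = 0.79 Ca ÷ 1 = 0.7900.
CaO fraction = (0.7900 × 56.077) / 274.847 = 44.301/274.847 = 0.1612.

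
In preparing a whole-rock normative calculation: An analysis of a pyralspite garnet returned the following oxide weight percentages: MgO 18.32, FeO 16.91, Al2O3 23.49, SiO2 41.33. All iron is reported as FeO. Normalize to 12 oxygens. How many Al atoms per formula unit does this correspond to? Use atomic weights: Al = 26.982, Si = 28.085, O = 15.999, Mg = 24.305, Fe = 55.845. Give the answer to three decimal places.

2.006 Al apfu

MgO: 18.32/40.304 = 0.45455 mol → 0.45455 mol Mg, 0.45455 mol O.
FeO: 16.91/71.844 = 0.23537 mol → 0.23537 mol Fe, 0.23537 mol O.
Al2O3: 23.49/101.961 = 0.23038 mol → 0.46076 mol Al, 0.69114 mol O.
SiO2: 41.33/60.083 = 0.68788 mol → 0.68788 mol Si, 1.37576 mol O.
Total oxygen = 2.75682 mol. Normalization factor = 12/2.75682 = 4.35284.
Al per 12 O = 0.46076 × 4.35284 = 2.006.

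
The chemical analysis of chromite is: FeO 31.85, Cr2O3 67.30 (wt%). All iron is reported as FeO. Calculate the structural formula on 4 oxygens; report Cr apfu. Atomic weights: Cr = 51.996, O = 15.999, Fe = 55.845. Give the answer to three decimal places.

FeO: 31.85/71.844 = 0.44332 mol → 0.44332 mol Fe, 0.44332 mol O.
Cr2O3: 67.30/151.989 = 0.44280 mol → 0.88560 mol Cr, 1.32840 mol O.
Total oxygen = 1.77172 mol. Normalization factor = 4/1.77172 = 2.25769.
Cr per 4 O = 0.88560 × 2.25769 = 1.999.

1.999 Cr apfu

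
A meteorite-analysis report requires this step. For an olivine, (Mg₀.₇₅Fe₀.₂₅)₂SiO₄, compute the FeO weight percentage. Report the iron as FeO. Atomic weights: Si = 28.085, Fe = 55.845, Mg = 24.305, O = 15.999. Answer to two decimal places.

M((Mg₀.₇₅Fe₀.₂₅)₂SiO₄) = 156.461 g/mol; M(FeO) = 71.844 g/mol.
Moles FeO per formula unit = 0.50 Fe ÷ 1 = 0.5000.
FeO fraction = (0.5000 × 71.844) / 156.461 = 35.922/156.461 = 0.2296.

22.96 wt%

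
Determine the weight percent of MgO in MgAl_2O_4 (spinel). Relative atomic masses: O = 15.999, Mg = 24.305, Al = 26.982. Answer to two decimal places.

28.33 wt%

M(MgAl_2O_4) = 142.265 g/mol; M(MgO) = 40.304 g/mol.
Moles MgO per formula unit = 1 Mg ÷ 1 = 1.0000.
MgO fraction = (1.0000 × 40.304) / 142.265 = 40.304/142.265 = 0.2833.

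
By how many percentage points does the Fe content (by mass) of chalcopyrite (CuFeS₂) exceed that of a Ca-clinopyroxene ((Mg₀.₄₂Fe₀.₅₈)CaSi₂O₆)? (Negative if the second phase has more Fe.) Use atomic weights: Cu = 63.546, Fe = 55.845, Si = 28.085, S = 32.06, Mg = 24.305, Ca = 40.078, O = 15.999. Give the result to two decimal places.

First mineral: 55.845 g Fe in 183.511 g formula = 30.43 wt% Fe.
Second mineral: 32.390 g Fe in 234.840 g formula = 13.79 wt% Fe.
30.43% − 13.79% gives a difference of 16.64 percentage points.

16.64 percentage points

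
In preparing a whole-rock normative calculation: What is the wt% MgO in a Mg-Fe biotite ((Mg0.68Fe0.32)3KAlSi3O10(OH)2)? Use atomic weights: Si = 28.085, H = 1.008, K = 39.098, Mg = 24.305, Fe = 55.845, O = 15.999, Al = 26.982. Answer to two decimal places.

18.37 wt%

M((Mg0.68Fe0.32)3KAlSi3O10(OH)2) = 447.532 g/mol; M(MgO) = 40.304 g/mol.
Moles MgO per formula unit = 2.04 Mg ÷ 1 = 2.0400.
MgO fraction = (2.0400 × 40.304) / 447.532 = 82.220/447.532 = 0.1837.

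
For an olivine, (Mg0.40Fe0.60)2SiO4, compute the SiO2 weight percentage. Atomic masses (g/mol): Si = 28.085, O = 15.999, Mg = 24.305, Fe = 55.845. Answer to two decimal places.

Molar mass of (Mg0.40Fe0.60)2SiO4 = 0.80·24.305 + 1.20·55.845 + 1·28.085 + 4·15.999 = 178.539 g/mol.
Each formula unit contains 1 Si, equivalent to 1/1 = 1.0000 mol SiO2.
M(SiO2) = 1×28.085 + 2×15.999 = 60.083 g/mol.
Mass of SiO2 per formula unit = 1.0000 × 60.083 = 60.083 g.
SiO2 wt% = 60.083 / 178.539 × 100 = 33.65%.

33.65 wt%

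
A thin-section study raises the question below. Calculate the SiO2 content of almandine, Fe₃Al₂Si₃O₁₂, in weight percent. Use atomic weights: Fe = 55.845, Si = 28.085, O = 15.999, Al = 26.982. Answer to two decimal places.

M(Fe₃Al₂Si₃O₁₂) = 497.742 g/mol; M(SiO2) = 60.083 g/mol.
Moles SiO2 per formula unit = 3 Si ÷ 1 = 3.0000.
SiO2 fraction = (3.0000 × 60.083) / 497.742 = 180.249/497.742 = 0.3621.

36.21 wt%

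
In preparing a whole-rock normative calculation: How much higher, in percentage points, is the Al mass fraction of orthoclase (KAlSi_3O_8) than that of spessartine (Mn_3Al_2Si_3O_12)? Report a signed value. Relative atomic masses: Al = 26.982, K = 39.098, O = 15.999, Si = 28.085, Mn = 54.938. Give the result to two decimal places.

-1.21 percentage points

Al in KAlSi_3O_8: molar mass 278.327 g/mol; 1×26.982 = 26.982 g → 9.69 wt%.
Al in Mn_3Al_2Si_3O_12: molar mass 495.021 g/mol; 2×26.982 = 53.964 g → 10.90 wt%.
Difference = 9.69 − 10.90 = -1.21 percentage points.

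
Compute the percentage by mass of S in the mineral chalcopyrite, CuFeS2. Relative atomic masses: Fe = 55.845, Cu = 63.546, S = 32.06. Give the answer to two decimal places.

34.94 weight percent

Formula mass = 1·63.546 + 1·55.845 + 2·32.06 = 183.511 g/mol, of which 64.120 g is S.
So S makes up 64.120/183.511 = 0.3494 of the mass, i.e. 34.94%.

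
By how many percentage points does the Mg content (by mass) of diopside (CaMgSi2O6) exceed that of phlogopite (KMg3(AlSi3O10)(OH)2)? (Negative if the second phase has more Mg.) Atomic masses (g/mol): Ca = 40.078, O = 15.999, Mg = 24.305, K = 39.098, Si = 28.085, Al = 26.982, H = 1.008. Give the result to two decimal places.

-6.25 percentage points

First mineral: 24.305 g Mg in 216.547 g formula = 11.22 wt% Mg.
Second mineral: 72.915 g Mg in 417.254 g formula = 17.47 wt% Mg.
11.22% − 17.47% gives a difference of -6.25 percentage points.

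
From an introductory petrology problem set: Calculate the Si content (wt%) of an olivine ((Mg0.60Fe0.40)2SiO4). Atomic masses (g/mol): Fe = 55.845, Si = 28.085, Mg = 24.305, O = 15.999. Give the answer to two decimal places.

Formula mass = 1.20·24.305 + 0.80·55.845 + 1·28.085 + 4·15.999 = 165.923 g/mol, of which 28.085 g is Si.
So Si makes up 28.085/165.923 = 0.1693 of the mass, i.e. 16.93%.

16.93 wt%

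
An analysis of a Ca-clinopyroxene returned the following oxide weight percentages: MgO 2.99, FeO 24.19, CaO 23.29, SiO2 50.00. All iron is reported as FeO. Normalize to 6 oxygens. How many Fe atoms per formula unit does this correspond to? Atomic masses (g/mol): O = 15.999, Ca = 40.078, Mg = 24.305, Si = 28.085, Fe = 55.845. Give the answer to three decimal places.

MgO: 2.99/40.304 = 0.07419 mol → 0.07419 mol Mg, 0.07419 mol O.
FeO: 24.19/71.844 = 0.33670 mol → 0.33670 mol Fe, 0.33670 mol O.
CaO: 23.29/56.077 = 0.41532 mol → 0.41532 mol Ca, 0.41532 mol O.
SiO2: 50.00/60.083 = 0.83218 mol → 0.83218 mol Si, 1.66436 mol O.
Total oxygen = 2.49057 mol. Normalization factor = 6/2.49057 = 2.40909.
Fe per 6 O = 0.33670 × 2.40909 = 0.811.

0.811 Fe apfu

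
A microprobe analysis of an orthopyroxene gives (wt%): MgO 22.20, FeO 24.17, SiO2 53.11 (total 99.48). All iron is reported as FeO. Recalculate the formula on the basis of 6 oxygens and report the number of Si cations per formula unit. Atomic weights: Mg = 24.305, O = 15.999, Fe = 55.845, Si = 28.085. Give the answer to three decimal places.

1.998 Si apfu

MgO (M=40.304): mol = 0.55081; Mg = 0.55081, O = 0.55081.
FeO (M=71.844): mol = 0.33642; Fe = 0.33642, O = 0.33642.
SiO2 (M=60.083): mol = 0.88394; Si = 0.88394, O = 1.76788.
ΣO = 2.65511; factor = 6/ΣO = 2.25979.
Si apfu = 0.88394 × 2.25979 = 1.998.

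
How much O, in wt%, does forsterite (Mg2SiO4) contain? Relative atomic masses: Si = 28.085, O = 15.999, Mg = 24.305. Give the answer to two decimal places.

Molar mass of Mg2SiO4: 2·24.305 + 1·28.085 + 4·15.999 = 140.691 g/mol.
Mass of O per formula unit: 4 × 15.999 = 63.996 g.
Weight fraction O = 63.996 / 140.691 = 0.4549.

45.49 wt%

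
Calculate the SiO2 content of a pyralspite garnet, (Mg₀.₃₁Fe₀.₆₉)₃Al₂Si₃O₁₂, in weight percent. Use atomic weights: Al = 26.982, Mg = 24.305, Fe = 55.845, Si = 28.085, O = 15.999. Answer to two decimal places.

38.48 wt%

M((Mg₀.₃₁Fe₀.₆₉)₃Al₂Si₃O₁₂) = 468.410 g/mol; M(SiO2) = 60.083 g/mol.
Moles SiO2 per formula unit = 3 Si ÷ 1 = 3.0000.
SiO2 fraction = (3.0000 × 60.083) / 468.410 = 180.249/468.410 = 0.3848.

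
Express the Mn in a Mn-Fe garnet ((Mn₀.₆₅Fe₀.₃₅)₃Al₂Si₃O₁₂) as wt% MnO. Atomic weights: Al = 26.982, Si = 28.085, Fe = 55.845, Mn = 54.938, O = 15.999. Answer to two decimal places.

27.89 wt%

Molar mass of (Mn₀.₆₅Fe₀.₃₅)₃Al₂Si₃O₁₂ = 1.95*54.938 + 1.05*55.845 + 2*26.982 + 3*28.085 + 12*15.999 = 495.973 g/mol.
Each formula unit contains 1.95 Mn, equivalent to 1.95/1 = 1.9500 mol MnO.
M(MnO) = 1×54.938 + 1×15.999 = 70.937 g/mol.
Mass of MnO per formula unit = 1.9500 × 70.937 = 138.327 g.
MnO wt% = 138.327 / 495.973 × 100 = 27.89%.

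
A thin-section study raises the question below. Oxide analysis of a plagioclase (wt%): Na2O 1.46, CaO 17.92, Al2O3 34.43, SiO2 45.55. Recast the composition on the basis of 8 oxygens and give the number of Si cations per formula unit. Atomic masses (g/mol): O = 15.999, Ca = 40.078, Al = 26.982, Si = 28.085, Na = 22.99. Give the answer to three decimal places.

2.111 Si apfu

Na2O: 1.46/61.979 = 0.02356 mol → 0.04712 mol Na, 0.02356 mol O.
CaO: 17.92/56.077 = 0.31956 mol → 0.31956 mol Ca, 0.31956 mol O.
Al2O3: 34.43/101.961 = 0.33768 mol → 0.67536 mol Al, 1.01304 mol O.
SiO2: 45.55/60.083 = 0.75812 mol → 0.75812 mol Si, 1.51624 mol O.
Total oxygen = 2.87240 mol. Normalization factor = 8/2.87240 = 2.78513.
Si per 8 O = 0.75812 × 2.78513 = 2.111.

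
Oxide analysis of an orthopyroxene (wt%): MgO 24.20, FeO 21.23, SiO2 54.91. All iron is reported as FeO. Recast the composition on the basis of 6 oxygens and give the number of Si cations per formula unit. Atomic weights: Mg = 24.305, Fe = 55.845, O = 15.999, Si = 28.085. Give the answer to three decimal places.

MgO: 24.20/40.304 = 0.60044 mol → 0.60044 mol Mg, 0.60044 mol O.
FeO: 21.23/71.844 = 0.29550 mol → 0.29550 mol Fe, 0.29550 mol O.
SiO2: 54.91/60.083 = 0.91390 mol → 0.91390 mol Si, 1.82780 mol O.
Total oxygen = 2.72374 mol. Normalization factor = 6/2.72374 = 2.20285.
Si per 6 O = 0.91390 × 2.20285 = 2.013.

2.013 Si apfu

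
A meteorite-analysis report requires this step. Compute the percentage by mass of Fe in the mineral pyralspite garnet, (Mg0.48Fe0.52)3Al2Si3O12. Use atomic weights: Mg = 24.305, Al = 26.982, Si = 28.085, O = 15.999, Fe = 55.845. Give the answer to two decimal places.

19.26 mass %

Formula mass = 1.44·24.305 + 1.56·55.845 + 2·26.982 + 3·28.085 + 12·15.999 = 452.324 g/mol, of which 87.118 g is Fe.
So Fe makes up 87.118/452.324 = 0.1926 of the mass, i.e. 19.26%.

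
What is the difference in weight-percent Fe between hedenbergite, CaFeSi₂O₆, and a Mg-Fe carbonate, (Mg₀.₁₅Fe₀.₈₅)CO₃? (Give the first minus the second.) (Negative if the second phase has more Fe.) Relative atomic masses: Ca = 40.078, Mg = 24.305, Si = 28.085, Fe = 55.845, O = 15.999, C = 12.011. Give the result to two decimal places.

M(CaFeSi₂O₆) = 248.087 g/mol, so wt% Fe = 55.845/248.087 × 100 = 22.51%.
M((Mg₀.₁₅Fe₀.₈₅)CO₃) = 111.122 g/mol, so wt% Fe = 47.468/111.122 × 100 = 42.72%.
22.51 − 42.72 = -20.21 pp.

-20.21 percentage points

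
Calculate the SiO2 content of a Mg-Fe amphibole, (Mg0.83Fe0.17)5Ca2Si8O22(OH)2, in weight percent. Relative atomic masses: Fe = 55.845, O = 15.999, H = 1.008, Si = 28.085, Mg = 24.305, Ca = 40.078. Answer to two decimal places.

57.28 wt%

Molar mass of (Mg0.83Fe0.17)5Ca2Si8O22(OH)2 = 4.15×24.305 + 0.85×55.845 + 2×40.078 + 8×28.085 + 24×15.999 + 2×1.008 = 839.162 g/mol.
Each formula unit contains 8 Si, equivalent to 8/1 = 8.0000 mol SiO2.
M(SiO2) = 1×28.085 + 2×15.999 = 60.083 g/mol.
Mass of SiO2 per formula unit = 8.0000 × 60.083 = 480.664 g.
SiO2 wt% = 480.664 / 839.162 × 100 = 57.28%.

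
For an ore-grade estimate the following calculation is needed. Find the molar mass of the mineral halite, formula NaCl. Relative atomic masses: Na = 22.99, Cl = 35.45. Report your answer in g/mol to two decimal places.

The formula mass is the sum 1×22.99 + 1×35.45.

58.44 g/mol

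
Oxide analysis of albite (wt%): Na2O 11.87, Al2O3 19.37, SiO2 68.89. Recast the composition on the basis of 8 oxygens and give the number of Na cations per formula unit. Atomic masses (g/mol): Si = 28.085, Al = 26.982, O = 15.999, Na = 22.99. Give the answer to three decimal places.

1.003 Na apfu

11.87 wt% Na2O ÷ 61.979 g/mol = 0.19152 mol, giving 0.38304 Na and 0.19152 O.
19.37 wt% Al2O3 ÷ 101.961 g/mol = 0.18997 mol, giving 0.37994 Al and 0.56991 O.
68.89 wt% SiO2 ÷ 60.083 g/mol = 1.14658 mol, giving 1.14658 Si and 2.29316 O.
Oxygen sums to 3.05459; scaling by 8/3.05459 = 2.61901 puts the formula on 8 O.
Na: 0.38304 × 2.61901 = 1.003 atoms per formula unit.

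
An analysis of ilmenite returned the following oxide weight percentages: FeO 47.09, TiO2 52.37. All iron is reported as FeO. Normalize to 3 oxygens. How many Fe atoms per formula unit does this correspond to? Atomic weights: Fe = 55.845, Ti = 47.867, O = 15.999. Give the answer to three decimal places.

FeO (M=71.844): mol = 0.65545; Fe = 0.65545, O = 0.65545.
TiO2 (M=79.865): mol = 0.65573; Ti = 0.65573, O = 1.31146.
ΣO = 1.96691; factor = 3/ΣO = 1.52524.
Fe apfu = 0.65545 × 1.52524 = 1.000.

1.000 Fe apfu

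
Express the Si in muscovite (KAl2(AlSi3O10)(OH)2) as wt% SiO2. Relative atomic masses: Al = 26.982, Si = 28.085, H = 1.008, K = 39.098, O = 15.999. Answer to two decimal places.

45.25 wt%

M(KAl2(AlSi3O10)(OH)2) = 398.303 g/mol; M(SiO2) = 60.083 g/mol.
Moles SiO2 per formula unit = 3 Si ÷ 1 = 3.0000.
SiO2 fraction = (3.0000 × 60.083) / 398.303 = 180.249/398.303 = 0.4525.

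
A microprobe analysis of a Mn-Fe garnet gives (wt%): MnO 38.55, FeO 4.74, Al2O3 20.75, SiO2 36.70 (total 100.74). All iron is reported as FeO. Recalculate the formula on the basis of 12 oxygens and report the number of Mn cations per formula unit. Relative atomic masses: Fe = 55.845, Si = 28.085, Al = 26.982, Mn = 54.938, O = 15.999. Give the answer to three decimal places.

38.55 wt% MnO ÷ 70.937 g/mol = 0.54344 mol, giving 0.54344 Mn and 0.54344 O.
4.74 wt% FeO ÷ 71.844 g/mol = 0.06598 mol, giving 0.06598 Fe and 0.06598 O.
20.75 wt% Al2O3 ÷ 101.961 g/mol = 0.20351 mol, giving 0.40702 Al and 0.61053 O.
36.70 wt% SiO2 ÷ 60.083 g/mol = 0.61082 mol, giving 0.61082 Si and 1.22164 O.
Oxygen sums to 2.44159; scaling by 12/2.44159 = 4.91483 puts the formula on 12 O.
Mn: 0.54344 × 4.91483 = 2.671 atoms per formula unit.

2.671 Mn apfu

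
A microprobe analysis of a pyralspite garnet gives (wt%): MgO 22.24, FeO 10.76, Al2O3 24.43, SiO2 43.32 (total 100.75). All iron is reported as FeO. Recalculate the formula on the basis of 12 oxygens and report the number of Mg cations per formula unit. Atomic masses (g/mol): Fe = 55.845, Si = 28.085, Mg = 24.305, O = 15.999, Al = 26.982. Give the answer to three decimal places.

22.24 wt% MgO ÷ 40.304 g/mol = 0.55181 mol, giving 0.55181 Mg and 0.55181 O.
10.76 wt% FeO ÷ 71.844 g/mol = 0.14977 mol, giving 0.14977 Fe and 0.14977 O.
24.43 wt% Al2O3 ÷ 101.961 g/mol = 0.23960 mol, giving 0.47920 Al and 0.71880 O.
43.32 wt% SiO2 ÷ 60.083 g/mol = 0.72100 mol, giving 0.72100 Si and 1.44200 O.
Oxygen sums to 2.86238; scaling by 12/2.86238 = 4.19232 puts the formula on 12 O.
Mg: 0.55181 × 4.19232 = 2.313 atoms per formula unit.

2.313 Mg apfu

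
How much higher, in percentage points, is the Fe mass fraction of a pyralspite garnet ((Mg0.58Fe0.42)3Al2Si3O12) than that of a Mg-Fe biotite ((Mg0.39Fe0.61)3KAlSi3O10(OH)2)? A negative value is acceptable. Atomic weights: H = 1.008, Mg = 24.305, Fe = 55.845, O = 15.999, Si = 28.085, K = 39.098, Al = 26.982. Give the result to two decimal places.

-5.63 percentage points

M((Mg0.58Fe0.42)3Al2Si3O12) = 442.862 g/mol, so wt% Fe = 70.365/442.862 × 100 = 15.89%.
M((Mg0.39Fe0.61)3KAlSi3O10(OH)2) = 474.972 g/mol, so wt% Fe = 102.196/474.972 × 100 = 21.52%.
15.89 − 21.52 = -5.63 pp.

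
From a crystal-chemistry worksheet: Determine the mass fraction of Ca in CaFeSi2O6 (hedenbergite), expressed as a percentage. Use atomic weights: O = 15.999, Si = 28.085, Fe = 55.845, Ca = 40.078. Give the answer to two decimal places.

M(CaFeSi2O6) = 248.087 g/mol.
Ca contributes 1 × 40.078 = 40.078 g per mole.
40.078/248.087 = 0.1615 → 16.15%.

16.15 weight percent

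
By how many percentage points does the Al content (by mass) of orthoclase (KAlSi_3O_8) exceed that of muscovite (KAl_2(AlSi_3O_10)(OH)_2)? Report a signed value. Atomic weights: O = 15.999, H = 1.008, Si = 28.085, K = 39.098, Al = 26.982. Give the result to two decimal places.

-10.63 percentage points

M(KAlSi_3O_8) = 278.327 g/mol, so wt% Al = 26.982/278.327 × 100 = 9.69%.
M(KAl_2(AlSi_3O_10)(OH)_2) = 398.303 g/mol, so wt% Al = 80.946/398.303 × 100 = 20.32%.
9.69 − 20.32 = -10.63 pp.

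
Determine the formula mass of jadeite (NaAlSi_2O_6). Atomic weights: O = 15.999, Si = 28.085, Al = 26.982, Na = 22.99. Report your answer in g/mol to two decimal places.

202.14 g/mol

The formula mass is the sum 1(22.99) + 1(26.982) + 2(28.085) + 6(15.999).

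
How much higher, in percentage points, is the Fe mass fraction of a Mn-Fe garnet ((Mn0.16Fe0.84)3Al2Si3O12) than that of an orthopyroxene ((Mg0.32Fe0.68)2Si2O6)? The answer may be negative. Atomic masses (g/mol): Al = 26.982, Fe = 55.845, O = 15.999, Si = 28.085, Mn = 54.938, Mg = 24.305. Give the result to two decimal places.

-2.87 percentage points

Fe in (Mn0.16Fe0.84)3Al2Si3O12: molar mass 497.307 g/mol; 2.52×55.845 = 140.729 g → 28.30 wt%.
Fe in (Mg0.32Fe0.68)2Si2O6: molar mass 243.668 g/mol; 1.36×55.845 = 75.949 g → 31.17 wt%.
Difference = 28.30 − 31.17 = -2.87 percentage points.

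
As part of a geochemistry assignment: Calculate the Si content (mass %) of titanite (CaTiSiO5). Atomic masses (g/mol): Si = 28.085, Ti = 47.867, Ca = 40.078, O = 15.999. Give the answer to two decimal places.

Formula mass = 1·40.078 + 1·47.867 + 1·28.085 + 5·15.999 = 196.025 g/mol, of which 28.085 g is Si.
So Si makes up 28.085/196.025 = 0.1433 of the mass, i.e. 14.33%.

14.33 mass %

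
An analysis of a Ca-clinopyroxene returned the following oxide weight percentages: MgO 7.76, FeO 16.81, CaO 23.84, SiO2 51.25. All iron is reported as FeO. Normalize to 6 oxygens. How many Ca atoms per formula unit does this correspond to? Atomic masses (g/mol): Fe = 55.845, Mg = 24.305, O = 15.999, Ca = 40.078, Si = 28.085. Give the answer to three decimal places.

7.76 wt% MgO ÷ 40.304 g/mol = 0.19254 mol, giving 0.19254 Mg and 0.19254 O.
16.81 wt% FeO ÷ 71.844 g/mol = 0.23398 mol, giving 0.23398 Fe and 0.23398 O.
23.84 wt% CaO ÷ 56.077 g/mol = 0.42513 mol, giving 0.42513 Ca and 0.42513 O.
51.25 wt% SiO2 ÷ 60.083 g/mol = 0.85299 mol, giving 0.85299 Si and 1.70598 O.
Oxygen sums to 2.55763; scaling by 6/2.55763 = 2.34592 puts the formula on 6 O.
Ca: 0.42513 × 2.34592 = 0.997 atoms per formula unit.

0.997 Ca apfu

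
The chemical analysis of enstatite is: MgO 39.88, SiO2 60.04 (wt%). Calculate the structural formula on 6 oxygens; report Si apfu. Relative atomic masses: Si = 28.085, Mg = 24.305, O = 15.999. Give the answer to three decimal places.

2.007 Si apfu

39.88 wt% MgO ÷ 40.304 g/mol = 0.98948 mol, giving 0.98948 Mg and 0.98948 O.
60.04 wt% SiO2 ÷ 60.083 g/mol = 0.99928 mol, giving 0.99928 Si and 1.99856 O.
Oxygen sums to 2.98804; scaling by 6/2.98804 = 2.00801 puts the formula on 6 O.
Si: 0.99928 × 2.00801 = 2.007 atoms per formula unit.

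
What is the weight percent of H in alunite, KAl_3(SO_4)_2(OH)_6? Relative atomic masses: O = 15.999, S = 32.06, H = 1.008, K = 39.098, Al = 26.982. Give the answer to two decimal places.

Molar mass of KAl_3(SO_4)_2(OH)_6: 1×39.098 + 3×26.982 + 2×32.06 + 14×15.999 + 6×1.008 = 414.198 g/mol.
Mass of H per formula unit: 6 × 1.008 = 6.048 g.
Weight fraction H = 6.048 / 414.198 = 0.0146.

1.46 weight percent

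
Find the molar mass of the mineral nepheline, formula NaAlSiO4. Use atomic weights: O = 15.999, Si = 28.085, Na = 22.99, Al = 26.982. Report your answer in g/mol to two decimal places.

Na: 1 × 22.99 = 22.9900
Al: 1 × 26.982 = 26.9820
Si: 1 × 28.085 = 28.0850
O: 4 × 15.999 = 63.9960
Summing the contributions gives the formula mass.

142.05 g/mol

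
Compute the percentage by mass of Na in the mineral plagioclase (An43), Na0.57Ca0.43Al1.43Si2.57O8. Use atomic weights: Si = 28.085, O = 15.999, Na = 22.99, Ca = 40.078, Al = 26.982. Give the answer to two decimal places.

Molar mass of Na0.57Ca0.43Al1.43Si2.57O8: 0.57×22.99 + 0.43×40.078 + 1.43×26.982 + 2.57×28.085 + 8×15.999 = 269.093 g/mol.
Mass of Na per formula unit: 0.57 × 22.99 = 13.104 g.
Weight fraction Na = 13.104 / 269.093 = 0.0487.

4.87 weight percent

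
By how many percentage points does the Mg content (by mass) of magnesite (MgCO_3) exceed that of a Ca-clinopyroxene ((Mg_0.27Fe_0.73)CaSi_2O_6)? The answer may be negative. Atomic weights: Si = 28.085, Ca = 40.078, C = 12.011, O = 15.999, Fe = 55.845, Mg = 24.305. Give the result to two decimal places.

First mineral: 24.305 g Mg in 84.313 g formula = 28.83 wt% Mg.
Second mineral: 6.562 g Mg in 239.571 g formula = 2.74 wt% Mg.
28.83% − 2.74% gives a difference of 26.09 percentage points.

26.09 percentage points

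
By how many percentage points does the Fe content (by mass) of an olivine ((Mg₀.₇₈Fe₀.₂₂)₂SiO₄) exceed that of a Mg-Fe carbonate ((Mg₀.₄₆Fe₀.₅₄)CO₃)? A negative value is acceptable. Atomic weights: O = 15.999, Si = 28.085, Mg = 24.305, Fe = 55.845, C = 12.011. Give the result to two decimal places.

First mineral: 24.572 g Fe in 154.569 g formula = 15.90 wt% Fe.
Second mineral: 30.156 g Fe in 101.345 g formula = 29.76 wt% Fe.
15.90% − 29.76% gives a difference of -13.86 percentage points.

-13.86 percentage points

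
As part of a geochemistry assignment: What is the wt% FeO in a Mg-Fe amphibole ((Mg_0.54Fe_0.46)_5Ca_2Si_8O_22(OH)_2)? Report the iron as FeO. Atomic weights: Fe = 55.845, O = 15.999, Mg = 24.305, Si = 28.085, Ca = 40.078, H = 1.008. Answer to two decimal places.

18.67 wt%

Molar mass of (Mg_0.54Fe_0.46)_5Ca_2Si_8O_22(OH)_2 = 2.70·24.305 + 2.30·55.845 + 2·40.078 + 8·28.085 + 24·15.999 + 2·1.008 = 884.895 g/mol.
Each formula unit contains 2.30 Fe, equivalent to 2.30/1 = 2.3000 mol FeO.
M(FeO) = 1×55.845 + 1×15.999 = 71.844 g/mol.
Mass of FeO per formula unit = 2.3000 × 71.844 = 165.241 g.
FeO wt% = 165.241 / 884.895 × 100 = 18.67%.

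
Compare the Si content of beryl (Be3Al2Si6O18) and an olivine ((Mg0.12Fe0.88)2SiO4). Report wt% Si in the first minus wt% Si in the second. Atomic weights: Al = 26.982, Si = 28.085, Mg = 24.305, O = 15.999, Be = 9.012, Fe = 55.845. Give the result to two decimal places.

First mineral: 168.510 g Si in 537.492 g formula = 31.35 wt% Si.
Second mineral: 28.085 g Si in 196.201 g formula = 14.31 wt% Si.
31.35% − 14.31% gives a difference of 17.04 percentage points.

17.04 percentage points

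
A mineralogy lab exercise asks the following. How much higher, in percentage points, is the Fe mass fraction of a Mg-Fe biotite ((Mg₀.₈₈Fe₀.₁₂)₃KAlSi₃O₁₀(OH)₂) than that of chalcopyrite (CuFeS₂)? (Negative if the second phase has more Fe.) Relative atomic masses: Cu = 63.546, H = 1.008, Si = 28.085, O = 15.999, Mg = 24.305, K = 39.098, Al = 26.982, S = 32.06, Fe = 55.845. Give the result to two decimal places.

-25.74 percentage points

First mineral: 20.104 g Fe in 428.608 g formula = 4.69 wt% Fe.
Second mineral: 55.845 g Fe in 183.511 g formula = 30.43 wt% Fe.
4.69% − 30.43% gives a difference of -25.74 percentage points.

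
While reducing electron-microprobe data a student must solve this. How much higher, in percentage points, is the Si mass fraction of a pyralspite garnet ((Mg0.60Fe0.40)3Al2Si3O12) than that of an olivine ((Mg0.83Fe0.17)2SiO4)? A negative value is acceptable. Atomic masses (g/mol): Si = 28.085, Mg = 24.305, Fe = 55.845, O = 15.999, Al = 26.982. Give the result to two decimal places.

0.56 percentage points

Si in (Mg0.60Fe0.40)3Al2Si3O12: molar mass 440.970 g/mol; 3×28.085 = 84.255 g → 19.11 wt%.
Si in (Mg0.83Fe0.17)2SiO4: molar mass 151.415 g/mol; 1×28.085 = 28.085 g → 18.55 wt%.
Difference = 19.11 − 18.55 = 0.56 percentage points.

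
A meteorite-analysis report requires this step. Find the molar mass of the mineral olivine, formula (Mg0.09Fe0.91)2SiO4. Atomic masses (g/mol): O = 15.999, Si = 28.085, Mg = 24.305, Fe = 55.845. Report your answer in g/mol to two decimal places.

198.09 g/mol

Mg: 0.18 × 24.305 = 4.3749
Fe: 1.82 × 55.845 = 101.6379
Si: 1 × 28.085 = 28.0850
O: 4 × 15.999 = 63.9960
Summing the contributions gives the formula mass.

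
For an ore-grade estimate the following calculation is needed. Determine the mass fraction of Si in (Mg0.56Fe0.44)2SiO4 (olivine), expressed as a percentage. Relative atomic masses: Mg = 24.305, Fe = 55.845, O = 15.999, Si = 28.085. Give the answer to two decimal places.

16.67 mass %

M((Mg0.56Fe0.44)2SiO4) = 168.446 g/mol.
Si contributes 1 × 28.085 = 28.085 g per mole.
28.085/168.446 = 0.1667 → 16.67%.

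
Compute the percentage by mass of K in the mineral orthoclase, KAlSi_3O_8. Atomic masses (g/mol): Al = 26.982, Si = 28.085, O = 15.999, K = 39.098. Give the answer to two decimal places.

M(KAlSi_3O_8) = 278.327 g/mol.
K contributes 1 × 39.098 = 39.098 g per mole.
39.098/278.327 = 0.1405 → 14.05%.

14.05 mass %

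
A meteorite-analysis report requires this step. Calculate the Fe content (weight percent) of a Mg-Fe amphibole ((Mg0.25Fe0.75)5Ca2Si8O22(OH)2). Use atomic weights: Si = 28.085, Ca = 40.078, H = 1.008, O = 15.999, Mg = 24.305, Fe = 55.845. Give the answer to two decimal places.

Molar mass of (Mg0.25Fe0.75)5Ca2Si8O22(OH)2: 1.25*24.305 + 3.75*55.845 + 2*40.078 + 8*28.085 + 24*15.999 + 2*1.008 = 930.628 g/mol.
Mass of Fe per formula unit: 3.75 × 55.845 = 209.419 g.
Weight fraction Fe = 209.419 / 930.628 = 0.2250.

22.50 weight percent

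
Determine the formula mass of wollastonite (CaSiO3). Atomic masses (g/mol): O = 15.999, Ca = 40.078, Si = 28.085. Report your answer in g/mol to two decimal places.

116.16 g/mol

Ca: 1 × 40.078 = 40.0780
Si: 1 × 28.085 = 28.0850
O: 3 × 15.999 = 47.9970
Summing the contributions gives the formula mass.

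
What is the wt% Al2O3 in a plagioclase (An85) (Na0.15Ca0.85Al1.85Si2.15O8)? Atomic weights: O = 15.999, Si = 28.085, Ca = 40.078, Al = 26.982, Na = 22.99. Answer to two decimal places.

Molar mass of Na0.15Ca0.85Al1.85Si2.15O8 = 0.15×22.99 + 0.85×40.078 + 1.85×26.982 + 2.15×28.085 + 8×15.999 = 275.806 g/mol.
Each formula unit contains 1.85 Al, equivalent to 1.85/2 = 0.9250 mol Al2O3.
M(Al2O3) = 2×26.982 + 3×15.999 = 101.961 g/mol.
Mass of Al2O3 per formula unit = 0.9250 × 101.961 = 94.314 g.
Al2O3 wt% = 94.314 / 275.806 × 100 = 34.20%.

34.20 wt%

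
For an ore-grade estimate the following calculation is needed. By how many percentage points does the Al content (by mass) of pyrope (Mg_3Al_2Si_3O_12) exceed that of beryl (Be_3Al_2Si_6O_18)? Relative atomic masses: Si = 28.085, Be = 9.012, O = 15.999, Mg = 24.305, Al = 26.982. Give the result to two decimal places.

3.35 percentage points

M(Mg_3Al_2Si_3O_12) = 403.122 g/mol, so wt% Al = 53.964/403.122 × 100 = 13.39%.
M(Be_3Al_2Si_6O_18) = 537.492 g/mol, so wt% Al = 53.964/537.492 × 100 = 10.04%.
13.39 − 10.04 = 3.35 pp.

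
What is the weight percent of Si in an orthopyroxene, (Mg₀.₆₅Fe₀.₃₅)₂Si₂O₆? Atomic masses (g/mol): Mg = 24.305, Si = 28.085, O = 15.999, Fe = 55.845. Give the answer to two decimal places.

M((Mg₀.₆₅Fe₀.₃₅)₂Si₂O₆) = 222.852 g/mol.
Si contributes 2 × 28.085 = 56.170 g per mole.
56.170/222.852 = 0.2521 → 25.21%.

25.21 wt%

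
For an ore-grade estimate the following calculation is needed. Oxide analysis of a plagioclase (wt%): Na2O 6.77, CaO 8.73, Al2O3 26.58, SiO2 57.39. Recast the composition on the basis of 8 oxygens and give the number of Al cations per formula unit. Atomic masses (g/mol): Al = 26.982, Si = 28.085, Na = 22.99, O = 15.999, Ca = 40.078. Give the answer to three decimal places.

Na2O (M=61.979): mol = 0.10923; Na = 0.21846, O = 0.10923.
CaO (M=56.077): mol = 0.15568; Ca = 0.15568, O = 0.15568.
Al2O3 (M=101.961): mol = 0.26069; Al = 0.52138, O = 0.78207.
SiO2 (M=60.083): mol = 0.95518; Si = 0.95518, O = 1.91036.
ΣO = 2.95734; factor = 8/ΣO = 2.70513.
Al apfu = 0.52138 × 2.70513 = 1.410.

1.410 Al apfu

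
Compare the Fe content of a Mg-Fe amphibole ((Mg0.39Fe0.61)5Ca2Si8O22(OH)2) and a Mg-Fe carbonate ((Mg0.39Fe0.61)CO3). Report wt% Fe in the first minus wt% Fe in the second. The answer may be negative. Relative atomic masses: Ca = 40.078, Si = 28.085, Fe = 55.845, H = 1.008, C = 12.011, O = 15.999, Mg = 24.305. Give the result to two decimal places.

-14.15 percentage points

Fe in (Mg0.39Fe0.61)5Ca2Si8O22(OH)2: molar mass 908.550 g/mol; 3.05×55.845 = 170.327 g → 18.75 wt%.
Fe in (Mg0.39Fe0.61)CO3: molar mass 103.552 g/mol; 0.61×55.845 = 34.065 g → 32.90 wt%.
Difference = 18.75 − 32.90 = -14.15 percentage points.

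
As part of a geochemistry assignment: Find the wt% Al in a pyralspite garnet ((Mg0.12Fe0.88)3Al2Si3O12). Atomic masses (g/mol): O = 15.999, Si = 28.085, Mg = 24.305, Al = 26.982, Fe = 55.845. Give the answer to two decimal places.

11.09 mass %

Formula mass = 0.36×24.305 + 2.64×55.845 + 2×26.982 + 3×28.085 + 12×15.999 = 486.388 g/mol, of which 53.964 g is Al.
So Al makes up 53.964/486.388 = 0.1109 of the mass, i.e. 11.09%.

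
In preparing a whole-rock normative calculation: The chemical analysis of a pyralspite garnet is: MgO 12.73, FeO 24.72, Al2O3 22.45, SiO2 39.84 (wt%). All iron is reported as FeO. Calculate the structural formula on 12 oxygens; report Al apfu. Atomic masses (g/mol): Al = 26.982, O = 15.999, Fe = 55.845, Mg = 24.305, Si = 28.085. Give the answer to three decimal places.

1.997 Al apfu

MgO (M=40.304): mol = 0.31585; Mg = 0.31585, O = 0.31585.
FeO (M=71.844): mol = 0.34408; Fe = 0.34408, O = 0.34408.
Al2O3 (M=101.961): mol = 0.22018; Al = 0.44036, O = 0.66054.
SiO2 (M=60.083): mol = 0.66308; Si = 0.66308, O = 1.32616.
ΣO = 2.64663; factor = 12/ΣO = 4.53407.
Al apfu = 0.44036 × 4.53407 = 1.997.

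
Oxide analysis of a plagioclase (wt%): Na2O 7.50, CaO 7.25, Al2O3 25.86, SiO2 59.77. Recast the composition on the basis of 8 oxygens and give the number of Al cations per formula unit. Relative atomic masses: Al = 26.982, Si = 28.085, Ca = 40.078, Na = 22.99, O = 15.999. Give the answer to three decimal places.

7.50 wt% Na2O ÷ 61.979 g/mol = 0.12101 mol, giving 0.24202 Na and 0.12101 O.
7.25 wt% CaO ÷ 56.077 g/mol = 0.12929 mol, giving 0.12929 Ca and 0.12929 O.
25.86 wt% Al2O3 ÷ 101.961 g/mol = 0.25363 mol, giving 0.50726 Al and 0.76089 O.
59.77 wt% SiO2 ÷ 60.083 g/mol = 0.99479 mol, giving 0.99479 Si and 1.98958 O.
Oxygen sums to 3.00077; scaling by 8/3.00077 = 2.66598 puts the formula on 8 O.
Al: 0.50726 × 2.66598 = 1.352 atoms per formula unit.

1.352 Al apfu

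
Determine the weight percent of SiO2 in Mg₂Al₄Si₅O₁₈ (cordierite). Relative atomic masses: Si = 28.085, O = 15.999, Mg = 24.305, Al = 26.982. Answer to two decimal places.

M(Mg₂Al₄Si₅O₁₈) = 584.945 g/mol; M(SiO2) = 60.083 g/mol.
Moles SiO2 per formula unit = 5 Si ÷ 1 = 5.0000.
SiO2 fraction = (5.0000 × 60.083) / 584.945 = 300.415/584.945 = 0.5136.

51.36 wt%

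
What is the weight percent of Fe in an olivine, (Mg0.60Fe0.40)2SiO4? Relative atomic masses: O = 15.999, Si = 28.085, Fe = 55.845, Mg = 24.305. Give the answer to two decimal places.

M((Mg0.60Fe0.40)2SiO4) = 165.923 g/mol.
Fe contributes 0.80 × 55.845 = 44.676 g per mole.
44.676/165.923 = 0.2693 → 26.93%.

26.93 mass %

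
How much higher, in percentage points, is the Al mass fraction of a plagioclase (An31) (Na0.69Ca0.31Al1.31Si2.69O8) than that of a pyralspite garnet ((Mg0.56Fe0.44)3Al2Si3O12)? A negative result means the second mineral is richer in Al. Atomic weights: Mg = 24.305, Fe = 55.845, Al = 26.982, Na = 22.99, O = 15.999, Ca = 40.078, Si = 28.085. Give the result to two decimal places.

Al in Na0.69Ca0.31Al1.31Si2.69O8: molar mass 267.174 g/mol; 1.31×26.982 = 35.346 g → 13.23 wt%.
Al in (Mg0.56Fe0.44)3Al2Si3O12: molar mass 444.755 g/mol; 2×26.982 = 53.964 g → 12.13 wt%.
Difference = 13.23 − 12.13 = 1.10 percentage points.

1.10 percentage points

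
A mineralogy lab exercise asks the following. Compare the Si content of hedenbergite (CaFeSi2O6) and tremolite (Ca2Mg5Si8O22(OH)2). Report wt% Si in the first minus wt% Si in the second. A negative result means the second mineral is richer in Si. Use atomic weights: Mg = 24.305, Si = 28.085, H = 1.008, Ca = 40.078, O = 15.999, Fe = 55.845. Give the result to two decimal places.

Si in CaFeSi2O6: molar mass 248.087 g/mol; 2×28.085 = 56.170 g → 22.64 wt%.
Si in Ca2Mg5Si8O22(OH)2: molar mass 812.353 g/mol; 8×28.085 = 224.680 g → 27.66 wt%.
Difference = 22.64 − 27.66 = -5.02 percentage points.

-5.02 percentage points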